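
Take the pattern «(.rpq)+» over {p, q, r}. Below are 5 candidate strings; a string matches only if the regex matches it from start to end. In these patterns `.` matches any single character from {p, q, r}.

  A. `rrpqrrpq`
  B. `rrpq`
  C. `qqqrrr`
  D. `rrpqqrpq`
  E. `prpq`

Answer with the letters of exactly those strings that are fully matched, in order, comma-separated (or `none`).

A. `rrpqrrpq` → match
B. `rrpq` → match
C. `qqqrrr` → no match — must end with `rpq`
D. `rrpqqrpq` → match
E. `prpq` → match

A, B, D, E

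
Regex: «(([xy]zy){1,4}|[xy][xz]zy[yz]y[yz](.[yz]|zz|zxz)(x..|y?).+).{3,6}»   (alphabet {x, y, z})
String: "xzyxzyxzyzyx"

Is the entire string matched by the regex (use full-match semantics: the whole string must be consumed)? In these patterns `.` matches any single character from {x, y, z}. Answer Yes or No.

Yes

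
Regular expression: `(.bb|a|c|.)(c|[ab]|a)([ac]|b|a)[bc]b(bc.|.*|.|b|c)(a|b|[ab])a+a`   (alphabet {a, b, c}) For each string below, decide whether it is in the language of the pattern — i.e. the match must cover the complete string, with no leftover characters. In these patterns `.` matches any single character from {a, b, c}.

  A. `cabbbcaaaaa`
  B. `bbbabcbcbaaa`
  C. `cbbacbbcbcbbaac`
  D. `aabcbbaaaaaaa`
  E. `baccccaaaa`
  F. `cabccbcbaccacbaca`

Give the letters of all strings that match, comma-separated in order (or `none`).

A, B, D

A → match
B → match
C → no match — must end with `aa`
D → match
E → no match
F → no match — must end with `aa`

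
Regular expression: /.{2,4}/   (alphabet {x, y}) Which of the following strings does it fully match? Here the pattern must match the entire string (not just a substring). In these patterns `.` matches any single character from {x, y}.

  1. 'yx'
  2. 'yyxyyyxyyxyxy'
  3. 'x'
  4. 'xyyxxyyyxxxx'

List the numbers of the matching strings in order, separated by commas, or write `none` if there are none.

1 → match
2 → no match
3 → no match
4 → no match

1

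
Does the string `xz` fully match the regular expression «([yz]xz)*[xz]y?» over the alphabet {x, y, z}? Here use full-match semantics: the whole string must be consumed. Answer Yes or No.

No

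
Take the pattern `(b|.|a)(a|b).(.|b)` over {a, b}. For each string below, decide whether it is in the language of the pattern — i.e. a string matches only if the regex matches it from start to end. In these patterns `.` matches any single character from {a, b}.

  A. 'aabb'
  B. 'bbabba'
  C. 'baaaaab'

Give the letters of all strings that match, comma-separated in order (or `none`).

A → match
B → no match
C → no match

A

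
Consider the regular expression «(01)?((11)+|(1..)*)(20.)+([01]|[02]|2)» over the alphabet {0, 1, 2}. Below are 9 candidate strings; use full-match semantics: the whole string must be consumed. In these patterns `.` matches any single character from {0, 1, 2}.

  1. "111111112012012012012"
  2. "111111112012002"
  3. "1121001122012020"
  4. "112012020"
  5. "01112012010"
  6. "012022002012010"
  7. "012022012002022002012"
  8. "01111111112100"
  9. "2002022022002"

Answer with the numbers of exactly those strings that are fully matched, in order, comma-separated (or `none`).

1 → match
2 → match
3 → match
4 → match
5 → match
6 → match
7 → match
8 → no match
9 → match

1, 2, 3, 4, 5, 6, 7, 9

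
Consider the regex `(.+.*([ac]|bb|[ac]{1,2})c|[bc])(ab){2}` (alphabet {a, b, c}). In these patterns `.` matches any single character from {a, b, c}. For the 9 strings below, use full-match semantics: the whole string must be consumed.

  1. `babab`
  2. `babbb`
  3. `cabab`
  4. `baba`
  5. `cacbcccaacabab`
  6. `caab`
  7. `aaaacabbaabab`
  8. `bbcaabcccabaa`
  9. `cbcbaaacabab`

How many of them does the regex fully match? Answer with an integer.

1. `babab` → match
2. `babbb` → no match — must end with `ab`
3. `cabab` → match
4. `baba` → no match — must end with `ab`
5 → match
6. `caab` → no match
7 → no match
8 → no match — must end with `ab`
9. `cbcbaaacabab` → match
Total matched: 4

4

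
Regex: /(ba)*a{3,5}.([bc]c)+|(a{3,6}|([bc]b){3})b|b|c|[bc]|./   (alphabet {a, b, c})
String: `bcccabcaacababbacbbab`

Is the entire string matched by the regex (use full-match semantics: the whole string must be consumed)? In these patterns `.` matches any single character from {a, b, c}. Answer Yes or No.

No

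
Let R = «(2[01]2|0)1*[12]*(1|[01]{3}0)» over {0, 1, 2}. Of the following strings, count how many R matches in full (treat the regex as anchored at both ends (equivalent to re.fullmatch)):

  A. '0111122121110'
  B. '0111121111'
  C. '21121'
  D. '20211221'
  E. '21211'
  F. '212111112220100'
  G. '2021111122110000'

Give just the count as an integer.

6

A → match
B. '0111121111' → match
C. '21121' → no match
D. '20211221' → match
E. '21211' → match
F → match
G → match
Total matched: 6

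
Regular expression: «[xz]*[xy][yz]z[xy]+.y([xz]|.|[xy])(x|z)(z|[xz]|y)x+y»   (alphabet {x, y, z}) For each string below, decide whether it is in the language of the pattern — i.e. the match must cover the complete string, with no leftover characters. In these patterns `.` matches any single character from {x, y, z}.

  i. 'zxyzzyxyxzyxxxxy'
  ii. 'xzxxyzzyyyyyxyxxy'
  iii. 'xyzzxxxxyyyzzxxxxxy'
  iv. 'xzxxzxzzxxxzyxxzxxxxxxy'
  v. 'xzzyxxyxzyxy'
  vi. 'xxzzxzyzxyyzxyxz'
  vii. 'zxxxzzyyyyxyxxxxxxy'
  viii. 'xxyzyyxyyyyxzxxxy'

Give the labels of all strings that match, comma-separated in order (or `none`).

i → match
ii → match
iii → match
iv → match
v. 'xzzyxxyxzyxy' → match
vi → no match — must end with 'xy'
vii → match
viii → match

i, ii, iii, iv, v, vii, viii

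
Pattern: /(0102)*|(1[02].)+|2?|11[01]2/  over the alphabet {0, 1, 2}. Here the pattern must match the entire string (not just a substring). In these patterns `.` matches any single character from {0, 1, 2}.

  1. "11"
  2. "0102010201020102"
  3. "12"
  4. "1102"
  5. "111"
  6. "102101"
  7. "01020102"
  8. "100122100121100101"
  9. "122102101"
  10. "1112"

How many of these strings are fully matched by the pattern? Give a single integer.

1 → no match
2 → match
3 → no match
4 → match
5 → no match
6 → match
7 → match
8 → match
9 → match
10 → match
Total matched: 7

7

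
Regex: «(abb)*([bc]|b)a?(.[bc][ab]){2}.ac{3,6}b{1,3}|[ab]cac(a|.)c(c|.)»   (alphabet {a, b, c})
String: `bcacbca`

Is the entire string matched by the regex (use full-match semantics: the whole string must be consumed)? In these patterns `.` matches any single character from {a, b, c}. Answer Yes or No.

Yes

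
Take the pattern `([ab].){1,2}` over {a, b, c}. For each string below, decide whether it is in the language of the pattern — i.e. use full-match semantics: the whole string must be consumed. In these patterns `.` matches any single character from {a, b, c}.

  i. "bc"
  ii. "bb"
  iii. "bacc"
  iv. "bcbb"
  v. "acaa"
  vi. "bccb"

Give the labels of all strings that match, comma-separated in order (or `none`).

i, ii, iv, v

i → match
ii → match
iii → no match
iv → match
v → match
vi → no match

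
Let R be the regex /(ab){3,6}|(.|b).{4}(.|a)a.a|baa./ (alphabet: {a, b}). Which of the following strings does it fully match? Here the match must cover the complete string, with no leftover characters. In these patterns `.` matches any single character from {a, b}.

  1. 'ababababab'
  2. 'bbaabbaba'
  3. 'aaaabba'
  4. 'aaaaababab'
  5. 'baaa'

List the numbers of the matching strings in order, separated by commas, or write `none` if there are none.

1, 2, 5

1. 'ababababab' → match
2. 'bbaabbaba' → match
3. 'aaaabba' → no match
4. 'aaaaababab' → no match
5. 'baaa' → match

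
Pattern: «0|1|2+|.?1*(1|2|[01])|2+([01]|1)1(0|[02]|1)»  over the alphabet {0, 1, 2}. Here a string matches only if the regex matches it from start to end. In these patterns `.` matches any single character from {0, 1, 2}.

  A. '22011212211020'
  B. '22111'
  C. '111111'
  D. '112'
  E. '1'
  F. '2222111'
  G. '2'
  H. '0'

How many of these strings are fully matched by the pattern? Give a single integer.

A → no match
B → match
C → match
D → match
E → match
F → match
G → match
H → match
Total matched: 7

7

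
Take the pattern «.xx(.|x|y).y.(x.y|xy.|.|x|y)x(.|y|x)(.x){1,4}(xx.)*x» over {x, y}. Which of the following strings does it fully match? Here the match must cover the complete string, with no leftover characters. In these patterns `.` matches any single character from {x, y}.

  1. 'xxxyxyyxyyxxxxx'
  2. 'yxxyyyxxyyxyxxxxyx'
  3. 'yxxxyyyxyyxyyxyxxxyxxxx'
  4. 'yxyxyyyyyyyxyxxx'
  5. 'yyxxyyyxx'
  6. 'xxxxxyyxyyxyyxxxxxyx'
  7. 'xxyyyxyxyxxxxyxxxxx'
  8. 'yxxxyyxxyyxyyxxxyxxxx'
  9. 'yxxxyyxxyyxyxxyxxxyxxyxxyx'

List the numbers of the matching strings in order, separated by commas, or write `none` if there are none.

1 → match
2 → match
3 → match
4 → no match
5 → no match
6 → match
7 → no match
8 → match
9 → match

1, 2, 3, 6, 8, 9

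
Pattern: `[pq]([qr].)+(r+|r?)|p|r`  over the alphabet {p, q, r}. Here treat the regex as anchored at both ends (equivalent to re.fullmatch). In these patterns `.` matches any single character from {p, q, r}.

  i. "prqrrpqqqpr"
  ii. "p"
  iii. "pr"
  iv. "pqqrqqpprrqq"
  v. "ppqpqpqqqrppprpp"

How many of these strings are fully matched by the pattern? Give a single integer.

i → no match
ii → match
iii → no match
iv → no match
v → no match
Total matched: 1

1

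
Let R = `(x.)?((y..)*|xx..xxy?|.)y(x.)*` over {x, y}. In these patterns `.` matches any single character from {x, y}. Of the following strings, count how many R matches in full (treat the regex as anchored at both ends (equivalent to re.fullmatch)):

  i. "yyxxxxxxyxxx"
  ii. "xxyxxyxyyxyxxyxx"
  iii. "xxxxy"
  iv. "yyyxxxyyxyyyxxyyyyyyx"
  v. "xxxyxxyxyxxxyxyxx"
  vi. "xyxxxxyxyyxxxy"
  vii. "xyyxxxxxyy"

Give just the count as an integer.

i. "yyxxxxxxyxxx" → no match
ii → no match
iii. "xxxxy" → no match
iv → no match
v → match
vi → no match
vii. "xyyxxxxxyy" → no match
Total matched: 1

1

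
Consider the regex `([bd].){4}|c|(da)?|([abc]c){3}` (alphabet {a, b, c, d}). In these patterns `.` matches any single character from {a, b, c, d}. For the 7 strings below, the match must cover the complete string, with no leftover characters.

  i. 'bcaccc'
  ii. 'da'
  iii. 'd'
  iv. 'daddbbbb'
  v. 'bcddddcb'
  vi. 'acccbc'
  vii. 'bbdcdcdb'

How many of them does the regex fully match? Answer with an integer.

5

i → match
ii → match
iii → no match
iv → match
v → no match
vi → match
vii → match
Total matched: 5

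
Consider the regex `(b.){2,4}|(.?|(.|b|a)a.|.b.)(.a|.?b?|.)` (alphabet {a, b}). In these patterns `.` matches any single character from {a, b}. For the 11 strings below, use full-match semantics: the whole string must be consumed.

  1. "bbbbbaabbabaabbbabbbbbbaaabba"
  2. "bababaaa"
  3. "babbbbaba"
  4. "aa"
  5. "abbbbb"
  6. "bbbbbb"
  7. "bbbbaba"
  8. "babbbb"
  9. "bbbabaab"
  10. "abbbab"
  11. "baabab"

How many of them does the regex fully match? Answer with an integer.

3

1 → no match
2 → no match
3 → no match
4 → match
5 → no match
6 → match
7 → no match
8 → match
9 → no match
10 → no match
11 → no match
Total matched: 3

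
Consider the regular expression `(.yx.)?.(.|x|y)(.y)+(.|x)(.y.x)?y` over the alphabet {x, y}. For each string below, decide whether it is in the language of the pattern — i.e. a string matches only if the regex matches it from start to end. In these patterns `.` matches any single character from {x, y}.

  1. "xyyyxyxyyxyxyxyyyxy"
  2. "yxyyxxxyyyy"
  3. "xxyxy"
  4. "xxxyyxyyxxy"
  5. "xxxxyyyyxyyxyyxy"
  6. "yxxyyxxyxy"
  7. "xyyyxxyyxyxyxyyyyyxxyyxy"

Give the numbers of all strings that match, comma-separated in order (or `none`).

none

1 → no match
2 → no match
3 → no match
4 → no match
5 → no match
6 → no match
7 → no match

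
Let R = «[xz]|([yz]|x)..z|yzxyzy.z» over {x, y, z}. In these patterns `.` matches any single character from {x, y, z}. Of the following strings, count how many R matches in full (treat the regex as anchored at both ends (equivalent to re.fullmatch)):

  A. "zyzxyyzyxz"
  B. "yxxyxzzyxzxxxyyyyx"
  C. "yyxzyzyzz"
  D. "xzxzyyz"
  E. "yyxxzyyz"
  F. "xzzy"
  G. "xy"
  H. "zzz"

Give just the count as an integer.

0

A → no match
B → no match
C → no match
D → no match
E → no match
F → no match
G → no match
H → no match
Total matched: 0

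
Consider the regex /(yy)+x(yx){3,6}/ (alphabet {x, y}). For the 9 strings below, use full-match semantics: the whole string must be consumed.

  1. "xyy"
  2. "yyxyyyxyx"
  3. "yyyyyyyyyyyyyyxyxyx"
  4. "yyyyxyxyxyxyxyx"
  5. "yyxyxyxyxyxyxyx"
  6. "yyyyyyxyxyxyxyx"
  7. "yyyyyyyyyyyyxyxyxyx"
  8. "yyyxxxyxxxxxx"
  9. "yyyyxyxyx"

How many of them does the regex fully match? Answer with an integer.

1. "xyy" → no match — must start with "yy"
2. "yyxyyyxyx" → no match
3 → no match
4 → match
5 → match
6 → match
7 → match
8 → no match — must end with "yx"
9. "yyyyxyxyx" → no match
Total matched: 4

4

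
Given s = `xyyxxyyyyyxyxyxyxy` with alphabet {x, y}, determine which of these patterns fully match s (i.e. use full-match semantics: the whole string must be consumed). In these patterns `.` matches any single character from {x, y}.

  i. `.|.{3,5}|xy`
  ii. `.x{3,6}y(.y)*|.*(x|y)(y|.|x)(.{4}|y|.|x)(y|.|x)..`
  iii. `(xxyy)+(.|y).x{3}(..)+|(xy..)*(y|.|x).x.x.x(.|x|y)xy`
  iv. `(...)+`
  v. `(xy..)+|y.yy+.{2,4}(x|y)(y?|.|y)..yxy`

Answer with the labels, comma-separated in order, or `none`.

i → no match
ii → match
iii → match
iv → match
v → no match

ii, iii, iv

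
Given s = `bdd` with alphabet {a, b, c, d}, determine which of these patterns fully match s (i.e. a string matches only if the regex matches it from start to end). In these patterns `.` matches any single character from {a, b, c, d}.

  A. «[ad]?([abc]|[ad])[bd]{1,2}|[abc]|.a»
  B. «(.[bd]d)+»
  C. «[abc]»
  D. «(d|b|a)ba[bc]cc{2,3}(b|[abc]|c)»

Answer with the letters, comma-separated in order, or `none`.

A → match
B → match
C → no match
D → no match

A, B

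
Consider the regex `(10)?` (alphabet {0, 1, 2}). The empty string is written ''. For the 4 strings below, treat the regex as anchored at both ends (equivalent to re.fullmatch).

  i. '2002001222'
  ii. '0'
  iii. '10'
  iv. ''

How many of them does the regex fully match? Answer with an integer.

2

i → no match
ii → no match
iii → match
iv → match
Total matched: 2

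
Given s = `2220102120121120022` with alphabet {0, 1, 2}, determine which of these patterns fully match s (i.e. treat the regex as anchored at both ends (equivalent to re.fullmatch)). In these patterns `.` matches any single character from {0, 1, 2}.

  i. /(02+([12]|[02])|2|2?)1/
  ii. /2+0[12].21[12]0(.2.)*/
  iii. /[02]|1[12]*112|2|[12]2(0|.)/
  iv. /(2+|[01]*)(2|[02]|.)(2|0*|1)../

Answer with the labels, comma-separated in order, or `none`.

i → no match — must end with `1`
ii → match
iii → no match
iv → no match

ii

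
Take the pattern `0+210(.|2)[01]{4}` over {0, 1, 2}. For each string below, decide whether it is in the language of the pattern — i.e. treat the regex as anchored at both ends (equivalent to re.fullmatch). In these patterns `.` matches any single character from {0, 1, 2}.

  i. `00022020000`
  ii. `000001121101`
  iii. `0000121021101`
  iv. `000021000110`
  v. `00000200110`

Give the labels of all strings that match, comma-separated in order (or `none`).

i → no match
ii → no match
iii → no match
iv → match
v → no match

iv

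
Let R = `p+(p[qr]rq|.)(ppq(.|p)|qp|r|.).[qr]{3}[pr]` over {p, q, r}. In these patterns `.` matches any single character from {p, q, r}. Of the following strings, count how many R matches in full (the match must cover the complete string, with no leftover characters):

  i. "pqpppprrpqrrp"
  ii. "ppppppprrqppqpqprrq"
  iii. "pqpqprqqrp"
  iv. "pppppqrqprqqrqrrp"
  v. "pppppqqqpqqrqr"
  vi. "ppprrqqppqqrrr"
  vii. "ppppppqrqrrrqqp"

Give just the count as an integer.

i → no match
ii → no match
iii → no match
iv → no match
v → no match
vi → no match
vii → match
Total matched: 1

1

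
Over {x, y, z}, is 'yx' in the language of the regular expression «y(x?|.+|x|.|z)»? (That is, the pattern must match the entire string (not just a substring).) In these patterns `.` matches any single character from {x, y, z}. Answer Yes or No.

Yes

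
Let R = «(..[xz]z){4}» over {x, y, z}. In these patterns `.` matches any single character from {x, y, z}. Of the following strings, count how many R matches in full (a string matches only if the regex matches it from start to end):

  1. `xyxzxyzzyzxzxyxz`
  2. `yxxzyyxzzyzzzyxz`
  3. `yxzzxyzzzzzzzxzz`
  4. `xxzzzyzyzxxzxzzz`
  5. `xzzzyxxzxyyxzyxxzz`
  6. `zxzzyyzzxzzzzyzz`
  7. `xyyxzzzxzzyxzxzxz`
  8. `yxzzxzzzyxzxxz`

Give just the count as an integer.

4

1 → match
2 → match
3 → match
4 → no match
5 → no match
6 → match
7 → no match
8 → no match
Total matched: 4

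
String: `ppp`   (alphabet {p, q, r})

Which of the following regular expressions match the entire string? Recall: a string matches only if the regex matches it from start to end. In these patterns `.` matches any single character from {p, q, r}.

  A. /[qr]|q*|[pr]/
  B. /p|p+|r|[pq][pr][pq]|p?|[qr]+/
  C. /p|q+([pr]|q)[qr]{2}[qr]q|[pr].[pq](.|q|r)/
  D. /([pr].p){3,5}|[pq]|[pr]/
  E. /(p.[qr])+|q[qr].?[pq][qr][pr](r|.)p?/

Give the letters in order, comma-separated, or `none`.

A → no match
B → match
C → no match
D → no match
E → no match

B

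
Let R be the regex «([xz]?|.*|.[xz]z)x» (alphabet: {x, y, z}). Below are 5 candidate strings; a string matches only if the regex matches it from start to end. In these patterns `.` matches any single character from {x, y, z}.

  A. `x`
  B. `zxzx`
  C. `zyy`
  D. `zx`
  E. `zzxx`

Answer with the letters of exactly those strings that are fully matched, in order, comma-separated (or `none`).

A → match
B → match
C → no match — must end with `x`
D → match
E → match

A, B, D, E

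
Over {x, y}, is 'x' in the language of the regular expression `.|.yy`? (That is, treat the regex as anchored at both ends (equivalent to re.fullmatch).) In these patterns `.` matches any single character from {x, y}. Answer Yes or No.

Yes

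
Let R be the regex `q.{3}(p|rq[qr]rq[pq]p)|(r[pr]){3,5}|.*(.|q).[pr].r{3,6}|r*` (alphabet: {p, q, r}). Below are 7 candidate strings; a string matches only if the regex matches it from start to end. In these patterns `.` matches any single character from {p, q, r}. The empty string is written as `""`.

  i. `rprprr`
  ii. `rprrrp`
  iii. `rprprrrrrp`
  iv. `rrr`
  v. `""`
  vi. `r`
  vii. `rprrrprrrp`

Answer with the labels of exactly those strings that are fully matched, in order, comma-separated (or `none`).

i → match
ii → match
iii → match
iv → match
v → match
vi → match
vii → match

i, ii, iii, iv, v, vi, vii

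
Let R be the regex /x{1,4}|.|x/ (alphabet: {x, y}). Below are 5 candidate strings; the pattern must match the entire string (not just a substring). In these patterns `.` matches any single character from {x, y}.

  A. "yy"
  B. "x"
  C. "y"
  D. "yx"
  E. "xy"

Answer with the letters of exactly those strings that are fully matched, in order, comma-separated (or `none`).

A → no match
B → match
C → match
D → no match
E → no match

B, C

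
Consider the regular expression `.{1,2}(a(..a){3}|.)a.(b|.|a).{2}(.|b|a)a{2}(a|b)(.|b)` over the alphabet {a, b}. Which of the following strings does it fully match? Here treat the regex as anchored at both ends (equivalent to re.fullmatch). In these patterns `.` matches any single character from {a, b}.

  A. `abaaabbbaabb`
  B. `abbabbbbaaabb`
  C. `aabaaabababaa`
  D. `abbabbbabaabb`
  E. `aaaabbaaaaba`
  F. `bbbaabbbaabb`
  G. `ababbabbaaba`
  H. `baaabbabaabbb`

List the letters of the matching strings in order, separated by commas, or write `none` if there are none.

A → match
B → match
C → no match
D → match
E → match
F → no match
G → match
H → no match

A, B, D, E, G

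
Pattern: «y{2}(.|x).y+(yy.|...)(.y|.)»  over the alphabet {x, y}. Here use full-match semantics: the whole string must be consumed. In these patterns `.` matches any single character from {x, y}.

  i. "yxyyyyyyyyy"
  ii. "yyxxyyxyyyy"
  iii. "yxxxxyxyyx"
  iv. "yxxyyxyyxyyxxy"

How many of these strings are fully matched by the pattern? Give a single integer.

1

i → no match
ii → match
iii → no match
iv → no match
Total matched: 1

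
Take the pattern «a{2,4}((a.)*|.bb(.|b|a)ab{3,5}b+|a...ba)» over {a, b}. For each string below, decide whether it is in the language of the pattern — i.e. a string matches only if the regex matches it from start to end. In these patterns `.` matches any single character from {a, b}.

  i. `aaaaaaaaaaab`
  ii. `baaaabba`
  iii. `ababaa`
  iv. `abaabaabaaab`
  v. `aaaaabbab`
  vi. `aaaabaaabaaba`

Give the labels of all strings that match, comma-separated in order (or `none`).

i → match
ii → no match — must start with `a`
iii → no match
iv → no match
v → no match
vi → no match

i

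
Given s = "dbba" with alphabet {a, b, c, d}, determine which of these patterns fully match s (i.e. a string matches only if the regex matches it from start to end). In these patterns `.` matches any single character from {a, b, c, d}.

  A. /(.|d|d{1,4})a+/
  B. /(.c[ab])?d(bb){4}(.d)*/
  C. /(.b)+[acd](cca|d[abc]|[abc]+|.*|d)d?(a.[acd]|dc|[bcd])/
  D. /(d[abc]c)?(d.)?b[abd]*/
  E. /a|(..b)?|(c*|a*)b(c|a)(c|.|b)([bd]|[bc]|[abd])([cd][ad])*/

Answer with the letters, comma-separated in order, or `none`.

D

A → no match
B → no match
C → no match
D → match
E → no match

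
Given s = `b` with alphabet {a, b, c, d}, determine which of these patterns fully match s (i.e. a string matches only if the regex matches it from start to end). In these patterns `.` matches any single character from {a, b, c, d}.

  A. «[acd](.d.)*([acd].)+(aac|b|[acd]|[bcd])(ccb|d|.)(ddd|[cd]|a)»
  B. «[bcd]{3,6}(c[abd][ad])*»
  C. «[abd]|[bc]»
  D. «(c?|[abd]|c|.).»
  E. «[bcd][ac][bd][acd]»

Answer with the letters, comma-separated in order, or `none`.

A → no match
B → no match
C → match
D → match
E → no match

C, D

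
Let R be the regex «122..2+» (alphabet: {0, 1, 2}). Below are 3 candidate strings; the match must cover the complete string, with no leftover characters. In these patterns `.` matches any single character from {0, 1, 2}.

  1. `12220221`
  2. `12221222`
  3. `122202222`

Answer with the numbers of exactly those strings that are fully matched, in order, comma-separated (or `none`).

2, 3

1 → no match — must end with `2`
2 → match
3 → match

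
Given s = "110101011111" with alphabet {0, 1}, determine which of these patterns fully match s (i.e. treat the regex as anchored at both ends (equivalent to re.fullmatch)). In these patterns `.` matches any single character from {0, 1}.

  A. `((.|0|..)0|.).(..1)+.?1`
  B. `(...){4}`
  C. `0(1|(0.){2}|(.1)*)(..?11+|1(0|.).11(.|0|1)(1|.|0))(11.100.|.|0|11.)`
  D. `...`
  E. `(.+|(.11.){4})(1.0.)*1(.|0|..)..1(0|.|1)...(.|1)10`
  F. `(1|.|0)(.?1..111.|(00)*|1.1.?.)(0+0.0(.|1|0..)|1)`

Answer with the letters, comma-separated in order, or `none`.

B

A → no match
B → match
C → no match — must start with "0"
D → no match
E → no match — must end with "10"
F → no match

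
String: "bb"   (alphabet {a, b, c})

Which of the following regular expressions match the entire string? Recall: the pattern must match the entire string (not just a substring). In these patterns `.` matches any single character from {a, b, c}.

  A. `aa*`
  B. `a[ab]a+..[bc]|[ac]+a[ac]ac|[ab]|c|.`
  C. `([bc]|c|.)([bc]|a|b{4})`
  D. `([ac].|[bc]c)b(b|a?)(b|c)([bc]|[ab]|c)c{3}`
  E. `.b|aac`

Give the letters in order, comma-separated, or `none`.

A → no match — must start with "a"
B → no match
C → match
D → no match — must end with "c"
E → match

C, E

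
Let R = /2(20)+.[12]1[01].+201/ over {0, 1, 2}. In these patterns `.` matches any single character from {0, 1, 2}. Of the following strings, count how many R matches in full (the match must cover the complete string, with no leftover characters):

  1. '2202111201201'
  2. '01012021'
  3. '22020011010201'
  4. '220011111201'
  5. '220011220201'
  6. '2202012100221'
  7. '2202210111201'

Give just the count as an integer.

1 → match
2 → no match — must start with '220'
3 → match
4 → match
5 → no match
6 → no match — must end with '201'
7 → match
Total matched: 4

4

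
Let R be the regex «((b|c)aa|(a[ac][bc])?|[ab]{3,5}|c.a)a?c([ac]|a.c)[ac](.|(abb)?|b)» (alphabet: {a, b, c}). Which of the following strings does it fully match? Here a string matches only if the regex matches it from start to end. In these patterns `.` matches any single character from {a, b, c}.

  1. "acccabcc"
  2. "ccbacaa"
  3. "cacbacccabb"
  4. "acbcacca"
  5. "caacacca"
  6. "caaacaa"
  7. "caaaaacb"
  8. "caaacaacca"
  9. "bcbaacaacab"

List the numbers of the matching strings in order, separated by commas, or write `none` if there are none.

1, 4, 5, 6, 8

1 → match
2 → no match
3 → no match
4 → match
5 → match
6 → match
7 → no match
8 → match
9 → no match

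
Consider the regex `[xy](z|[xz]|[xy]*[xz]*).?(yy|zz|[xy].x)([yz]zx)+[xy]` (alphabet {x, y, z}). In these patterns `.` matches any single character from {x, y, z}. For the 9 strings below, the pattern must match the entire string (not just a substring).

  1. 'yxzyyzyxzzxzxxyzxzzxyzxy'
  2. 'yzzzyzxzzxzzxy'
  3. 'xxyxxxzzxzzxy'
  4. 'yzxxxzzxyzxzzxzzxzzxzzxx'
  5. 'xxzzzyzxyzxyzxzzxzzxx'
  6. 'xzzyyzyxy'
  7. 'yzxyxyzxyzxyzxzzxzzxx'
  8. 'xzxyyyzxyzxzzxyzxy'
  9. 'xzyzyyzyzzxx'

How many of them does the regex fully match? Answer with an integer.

1 → no match
2 → match
3 → match
4 → match
5 → match
6. 'xzzyyzyxy' → no match
7 → match
8 → match
9. 'xzyzyyzyzzxx' → no match
Total matched: 6

6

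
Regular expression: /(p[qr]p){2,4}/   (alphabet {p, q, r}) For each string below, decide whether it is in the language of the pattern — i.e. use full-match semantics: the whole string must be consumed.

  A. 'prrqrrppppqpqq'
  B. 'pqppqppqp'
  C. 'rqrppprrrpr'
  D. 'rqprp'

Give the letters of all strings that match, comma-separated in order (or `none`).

B

A → no match — must end with 'p'
B → match
C → no match — must start with 'p'
D → no match — must start with 'p'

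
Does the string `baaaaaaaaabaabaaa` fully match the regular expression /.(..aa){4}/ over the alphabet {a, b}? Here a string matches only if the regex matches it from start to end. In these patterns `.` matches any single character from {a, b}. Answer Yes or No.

Yes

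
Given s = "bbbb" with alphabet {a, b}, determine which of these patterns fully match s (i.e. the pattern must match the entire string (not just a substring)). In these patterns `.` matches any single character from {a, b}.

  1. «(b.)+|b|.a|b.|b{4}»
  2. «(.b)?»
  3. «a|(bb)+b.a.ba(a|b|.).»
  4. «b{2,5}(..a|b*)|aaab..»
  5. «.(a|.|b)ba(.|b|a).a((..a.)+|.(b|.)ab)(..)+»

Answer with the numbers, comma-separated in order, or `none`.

1 → match
2 → no match
3 → no match
4 → match
5 → no match

1, 4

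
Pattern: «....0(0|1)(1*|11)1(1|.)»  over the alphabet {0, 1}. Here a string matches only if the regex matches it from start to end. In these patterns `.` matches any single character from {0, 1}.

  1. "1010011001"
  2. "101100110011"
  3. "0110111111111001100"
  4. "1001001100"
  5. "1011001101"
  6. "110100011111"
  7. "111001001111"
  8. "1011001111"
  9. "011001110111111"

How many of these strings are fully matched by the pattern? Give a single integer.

1 → no match
2 → no match
3 → no match
4 → no match
5 → no match
6 → no match
7 → no match
8 → match
9 → no match
Total matched: 1

1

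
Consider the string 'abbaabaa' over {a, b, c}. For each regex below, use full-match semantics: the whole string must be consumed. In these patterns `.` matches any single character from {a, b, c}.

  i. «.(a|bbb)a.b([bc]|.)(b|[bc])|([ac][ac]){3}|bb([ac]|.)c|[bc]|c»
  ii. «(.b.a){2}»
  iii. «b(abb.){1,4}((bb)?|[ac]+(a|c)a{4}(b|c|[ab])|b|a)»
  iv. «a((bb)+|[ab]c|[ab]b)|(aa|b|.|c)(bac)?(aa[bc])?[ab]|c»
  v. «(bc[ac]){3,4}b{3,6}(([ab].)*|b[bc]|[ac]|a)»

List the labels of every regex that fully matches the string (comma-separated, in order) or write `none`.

ii

i → no match
ii → match
iii → no match — must start with 'babb'
iv → no match
v → no match — must start with 'bc'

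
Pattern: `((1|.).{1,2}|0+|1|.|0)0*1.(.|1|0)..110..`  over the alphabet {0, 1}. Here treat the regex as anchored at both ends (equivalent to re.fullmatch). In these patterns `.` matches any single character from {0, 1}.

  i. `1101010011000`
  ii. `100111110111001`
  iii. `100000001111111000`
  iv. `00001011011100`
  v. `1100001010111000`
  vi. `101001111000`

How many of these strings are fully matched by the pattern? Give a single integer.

i → match
ii → no match
iii → match
iv → no match
v → match
vi → match
Total matched: 4

4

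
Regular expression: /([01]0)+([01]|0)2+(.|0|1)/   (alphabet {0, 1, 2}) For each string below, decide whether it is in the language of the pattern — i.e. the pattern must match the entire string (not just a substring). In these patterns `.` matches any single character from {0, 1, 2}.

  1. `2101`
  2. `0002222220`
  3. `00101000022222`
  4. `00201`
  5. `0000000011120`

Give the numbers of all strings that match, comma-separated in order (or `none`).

2, 3

1 → no match
2 → match
3 → match
4 → no match
5 → no match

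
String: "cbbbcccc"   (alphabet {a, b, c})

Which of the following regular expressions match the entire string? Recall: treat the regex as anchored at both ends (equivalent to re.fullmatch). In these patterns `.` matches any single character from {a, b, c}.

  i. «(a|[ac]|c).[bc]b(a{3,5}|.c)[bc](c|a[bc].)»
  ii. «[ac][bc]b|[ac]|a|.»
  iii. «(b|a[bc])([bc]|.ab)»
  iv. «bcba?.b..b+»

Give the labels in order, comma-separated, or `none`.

i

i → match
ii → no match
iii → no match
iv → no match — must start with "bcb"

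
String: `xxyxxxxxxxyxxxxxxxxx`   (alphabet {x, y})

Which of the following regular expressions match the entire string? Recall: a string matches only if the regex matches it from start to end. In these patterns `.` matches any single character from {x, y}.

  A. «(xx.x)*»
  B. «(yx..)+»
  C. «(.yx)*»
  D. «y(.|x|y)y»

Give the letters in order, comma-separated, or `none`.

A

A → match
B → no match — must start with `yx`
C → no match
D → no match — must start with `y`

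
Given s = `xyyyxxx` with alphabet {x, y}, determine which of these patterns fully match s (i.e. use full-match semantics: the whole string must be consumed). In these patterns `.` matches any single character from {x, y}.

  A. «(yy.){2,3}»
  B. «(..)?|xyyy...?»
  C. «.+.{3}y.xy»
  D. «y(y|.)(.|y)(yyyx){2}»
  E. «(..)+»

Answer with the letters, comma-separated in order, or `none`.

A → no match — must start with `yy`
B → match
C → no match — must end with `xy`
D → no match — must start with `y`
E → no match

B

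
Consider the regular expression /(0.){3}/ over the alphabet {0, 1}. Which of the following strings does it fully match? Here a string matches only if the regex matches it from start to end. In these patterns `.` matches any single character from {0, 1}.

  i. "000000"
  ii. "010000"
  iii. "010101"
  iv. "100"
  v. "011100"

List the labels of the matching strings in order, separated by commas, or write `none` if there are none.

i, ii, iii

i → match
ii → match
iii → match
iv → no match — must start with "0"
v → no match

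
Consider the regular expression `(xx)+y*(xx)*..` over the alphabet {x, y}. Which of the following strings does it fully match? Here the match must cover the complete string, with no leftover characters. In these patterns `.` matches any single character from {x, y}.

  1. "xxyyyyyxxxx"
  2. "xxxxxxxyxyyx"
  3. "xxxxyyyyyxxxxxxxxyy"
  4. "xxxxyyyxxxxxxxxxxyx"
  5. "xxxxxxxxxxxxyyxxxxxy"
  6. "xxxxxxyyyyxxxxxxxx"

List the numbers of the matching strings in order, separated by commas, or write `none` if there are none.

1, 3, 4, 5, 6

1 → match
2 → no match
3 → match
4 → match
5 → match
6 → match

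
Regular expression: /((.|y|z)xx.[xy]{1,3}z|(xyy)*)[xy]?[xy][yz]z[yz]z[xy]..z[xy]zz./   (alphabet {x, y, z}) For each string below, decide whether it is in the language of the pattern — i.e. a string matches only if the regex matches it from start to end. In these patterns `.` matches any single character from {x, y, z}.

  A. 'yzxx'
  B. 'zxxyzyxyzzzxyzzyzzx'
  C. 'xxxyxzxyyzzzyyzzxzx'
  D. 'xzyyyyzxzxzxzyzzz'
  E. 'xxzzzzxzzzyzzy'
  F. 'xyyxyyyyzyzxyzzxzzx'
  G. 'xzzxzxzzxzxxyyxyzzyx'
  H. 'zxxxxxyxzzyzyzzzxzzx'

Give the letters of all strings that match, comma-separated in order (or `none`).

A. 'yzxx' → no match
B → no match
C → no match
D → no match
E → match
F → match
G → no match
H → no match

E, F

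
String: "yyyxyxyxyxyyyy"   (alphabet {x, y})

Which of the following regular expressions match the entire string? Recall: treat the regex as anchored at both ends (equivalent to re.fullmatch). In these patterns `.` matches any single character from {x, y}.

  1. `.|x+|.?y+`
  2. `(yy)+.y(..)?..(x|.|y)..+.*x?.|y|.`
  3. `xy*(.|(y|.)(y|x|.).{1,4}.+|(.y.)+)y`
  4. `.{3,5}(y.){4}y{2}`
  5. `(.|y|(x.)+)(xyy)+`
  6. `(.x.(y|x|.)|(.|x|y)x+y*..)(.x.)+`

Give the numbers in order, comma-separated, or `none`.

1 → no match
2 → no match
3 → no match — must start with "x"
4 → match
5 → no match — must end with "xyy"
6 → no match

4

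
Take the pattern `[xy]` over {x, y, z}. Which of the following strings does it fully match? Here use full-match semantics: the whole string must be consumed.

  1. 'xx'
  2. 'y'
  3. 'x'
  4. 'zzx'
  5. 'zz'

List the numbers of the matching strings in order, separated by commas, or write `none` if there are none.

2, 3

1 → no match
2 → match
3 → match
4 → no match
5 → no match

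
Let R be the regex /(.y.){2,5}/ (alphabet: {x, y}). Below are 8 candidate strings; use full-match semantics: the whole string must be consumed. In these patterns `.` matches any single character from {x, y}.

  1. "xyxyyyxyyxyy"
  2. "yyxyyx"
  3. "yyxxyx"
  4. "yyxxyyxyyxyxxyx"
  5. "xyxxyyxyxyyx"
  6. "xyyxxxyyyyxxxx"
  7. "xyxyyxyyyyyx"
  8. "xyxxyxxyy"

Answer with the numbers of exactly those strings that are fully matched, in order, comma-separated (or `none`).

1, 2, 3, 4, 5, 7, 8

1. "xyxyyyxyyxyy" → match
2. "yyxyyx" → match
3. "yyxxyx" → match
4 → match
5. "xyxxyyxyxyyx" → match
6 → no match
7. "xyxyyxyyyyyx" → match
8. "xyxxyxxyy" → match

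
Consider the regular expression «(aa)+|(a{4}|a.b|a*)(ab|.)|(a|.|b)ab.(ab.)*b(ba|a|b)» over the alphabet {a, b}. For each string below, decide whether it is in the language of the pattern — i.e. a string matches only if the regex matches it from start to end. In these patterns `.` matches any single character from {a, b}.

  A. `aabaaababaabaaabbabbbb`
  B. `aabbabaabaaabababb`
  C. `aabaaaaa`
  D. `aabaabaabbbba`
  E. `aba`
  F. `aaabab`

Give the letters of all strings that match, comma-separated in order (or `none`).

A → no match
B → no match
C. `aabaaaaa` → no match
D → match
E. `aba` → no match
F. `aaabab` → no match

D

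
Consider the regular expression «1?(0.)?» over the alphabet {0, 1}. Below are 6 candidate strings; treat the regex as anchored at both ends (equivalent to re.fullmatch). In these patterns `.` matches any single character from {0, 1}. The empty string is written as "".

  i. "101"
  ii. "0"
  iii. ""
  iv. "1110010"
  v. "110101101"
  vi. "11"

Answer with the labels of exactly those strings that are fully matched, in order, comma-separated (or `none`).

i, iii

i. "101" → match
ii. "0" → no match
iii. "" → match
iv. "1110010" → no match
v. "110101101" → no match
vi. "11" → no match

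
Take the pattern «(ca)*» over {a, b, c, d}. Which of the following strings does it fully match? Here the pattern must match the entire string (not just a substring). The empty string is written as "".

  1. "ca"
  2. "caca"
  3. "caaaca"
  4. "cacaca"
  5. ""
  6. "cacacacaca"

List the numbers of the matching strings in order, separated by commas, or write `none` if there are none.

1, 2, 4, 5, 6

1. "ca" → match
2. "caca" → match
3. "caaaca" → no match
4. "cacaca" → match
5. "" → match
6. "cacacacaca" → match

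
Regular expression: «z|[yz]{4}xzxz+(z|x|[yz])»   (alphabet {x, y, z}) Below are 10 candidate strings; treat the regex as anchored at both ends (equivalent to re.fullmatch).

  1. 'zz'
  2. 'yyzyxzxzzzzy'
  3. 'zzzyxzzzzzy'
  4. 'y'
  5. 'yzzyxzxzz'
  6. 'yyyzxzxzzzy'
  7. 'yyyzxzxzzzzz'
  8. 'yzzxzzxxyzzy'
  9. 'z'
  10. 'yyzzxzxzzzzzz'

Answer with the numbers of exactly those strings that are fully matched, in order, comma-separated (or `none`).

2, 5, 6, 7, 9, 10

1. 'zz' → no match
2. 'yyzyxzxzzzzy' → match
3. 'zzzyxzzzzzy' → no match
4. 'y' → no match
5. 'yzzyxzxzz' → match
6. 'yyyzxzxzzzy' → match
7. 'yyyzxzxzzzzz' → match
8. 'yzzxzzxxyzzy' → no match
9. 'z' → match
10 → match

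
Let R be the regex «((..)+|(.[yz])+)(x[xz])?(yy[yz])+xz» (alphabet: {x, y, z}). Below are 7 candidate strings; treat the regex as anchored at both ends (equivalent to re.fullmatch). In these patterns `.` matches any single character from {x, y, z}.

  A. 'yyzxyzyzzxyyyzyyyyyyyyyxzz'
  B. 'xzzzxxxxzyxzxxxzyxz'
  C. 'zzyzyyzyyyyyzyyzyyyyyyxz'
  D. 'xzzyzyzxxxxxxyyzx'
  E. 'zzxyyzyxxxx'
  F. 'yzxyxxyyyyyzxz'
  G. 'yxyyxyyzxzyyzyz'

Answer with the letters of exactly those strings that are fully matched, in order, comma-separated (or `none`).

C, F

A → no match — must end with 'xz'
B → no match
C → match
D → no match — must end with 'xz'
E. 'zzxyyzyxxxx' → no match — must end with 'xz'
F → match
G → no match — must end with 'xz'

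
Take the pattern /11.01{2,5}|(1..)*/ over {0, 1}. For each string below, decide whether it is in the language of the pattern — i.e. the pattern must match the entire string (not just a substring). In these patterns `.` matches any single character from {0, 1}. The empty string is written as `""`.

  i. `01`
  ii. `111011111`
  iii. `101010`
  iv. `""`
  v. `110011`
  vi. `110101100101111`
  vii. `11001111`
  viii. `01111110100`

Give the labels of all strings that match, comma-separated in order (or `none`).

ii, iv, v, vi, vii

i → no match
ii → match
iii → no match
iv → match
v → match
vi → match
vii → match
viii → no match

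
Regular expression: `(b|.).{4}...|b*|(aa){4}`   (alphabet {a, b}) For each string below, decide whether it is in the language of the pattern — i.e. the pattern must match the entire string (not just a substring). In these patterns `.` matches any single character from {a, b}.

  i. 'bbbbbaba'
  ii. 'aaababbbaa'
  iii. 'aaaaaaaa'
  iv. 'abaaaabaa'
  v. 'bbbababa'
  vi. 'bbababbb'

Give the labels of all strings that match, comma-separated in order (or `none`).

i, iii, v, vi

i. 'bbbbbaba' → match
ii. 'aaababbbaa' → no match
iii. 'aaaaaaaa' → match
iv. 'abaaaabaa' → no match
v. 'bbbababa' → match
vi. 'bbababbb' → match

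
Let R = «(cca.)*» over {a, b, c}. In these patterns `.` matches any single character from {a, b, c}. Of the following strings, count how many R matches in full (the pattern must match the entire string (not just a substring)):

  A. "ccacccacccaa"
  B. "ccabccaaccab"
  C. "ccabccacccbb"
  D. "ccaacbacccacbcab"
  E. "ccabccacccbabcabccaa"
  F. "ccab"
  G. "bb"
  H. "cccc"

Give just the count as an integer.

3

A. "ccacccacccaa" → match
B. "ccabccaaccab" → match
C. "ccabccacccbb" → no match
D → no match
E → no match
F. "ccab" → match
G. "bb" → no match
H. "cccc" → no match
Total matched: 3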